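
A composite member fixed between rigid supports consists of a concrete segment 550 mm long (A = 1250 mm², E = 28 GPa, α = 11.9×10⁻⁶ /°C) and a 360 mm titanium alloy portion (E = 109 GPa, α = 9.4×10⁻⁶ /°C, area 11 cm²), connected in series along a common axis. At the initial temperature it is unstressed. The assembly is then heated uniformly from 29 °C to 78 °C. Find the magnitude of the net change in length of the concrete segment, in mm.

|ΔL| ≈ 0.0878 mm

If the supports were absent, the total length change would be Σ αᵢΔT Lᵢ = 11.9×10⁻⁶×49×550 + 9.4×10⁻⁶×49×360 = 0.4865 mm.
Since the ends are fixed, an axial force P builds up, equal in every segment, with P · Σ Lᵢ/(AᵢEᵢ) = δ_free.
The series flexibility is Σ Lᵢ/(AᵢEᵢ) = 550/(1250×28×10³) + 360/(1100×109×10³) = 1.872×10⁻⁵ mm/N.
P = 0.4865 / 1.872×10⁻⁵ = 25990 N = 25.99 kN, compressive.
For the concrete segment, free thermal change = 11.9×10⁻⁶×49×550 = 0.3207 mm and elastic change from P = 25990×550/(1250×28×10³) = 0.4085 mm; these oppose, so the net change is 0.0878 mm (segment shortens).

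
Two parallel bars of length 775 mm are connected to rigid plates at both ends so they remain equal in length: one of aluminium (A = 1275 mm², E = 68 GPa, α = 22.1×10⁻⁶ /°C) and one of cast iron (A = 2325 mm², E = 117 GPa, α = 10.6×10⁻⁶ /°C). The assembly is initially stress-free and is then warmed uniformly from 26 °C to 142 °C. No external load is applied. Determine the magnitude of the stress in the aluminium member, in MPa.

σ ≈ 68.8 MPa (compressive)

Both members must finish at the same length. With the larger α, the aluminium tends to over-expand; the plates restrain it, putting the aluminium in compression and the cast iron in tension. With no external load the two internal forces are equal and opposite, magnitude P.
Setting the final lengths equal and cancelling L: (α₁ − α₂)ΔT = P/(A₁E₁) + P/(A₂E₂).
|α₁ − α₂|·ΔT = 11.5×10⁻⁶ × 116 = 0.001334.
1/(A₁E₁) + 1/(A₂E₂) = 1/(1275×68×10³) + 1/(2325×117×10³) = 1.521×10⁻⁸ N⁻¹.
P = 0.001334 / 1.521×10⁻⁸ = 87700 N = 87.7 kN.
σ_{aluminium} = P/A₁ = 87700/1275 = 68.79 MPa, compressive.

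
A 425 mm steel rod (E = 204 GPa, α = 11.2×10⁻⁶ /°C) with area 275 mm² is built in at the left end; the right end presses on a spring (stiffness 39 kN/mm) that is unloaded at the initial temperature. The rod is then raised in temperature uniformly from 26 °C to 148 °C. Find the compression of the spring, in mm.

δ ≈ 0.448 mm

If the spring were absent the rod would lengthen by αΔT L = 11.2×10⁻⁶ × 122 × 425 = 0.5807 mm.
Let P be the compressive force at the spring. The rod shortens elastically by PL/(AE) and the spring compresses by P/k; together these equal δ_free.
So P = δ_free / [L/(AE) + 1/k] = 0.5807 / [ 425/(275×204×10³) + 1/(39×10³) ].
P = 0.5807 / 3.322×10⁻⁵ = 17480 N.
Spring compression = P/k = 17480/(39×10³) = 0.4483 mm.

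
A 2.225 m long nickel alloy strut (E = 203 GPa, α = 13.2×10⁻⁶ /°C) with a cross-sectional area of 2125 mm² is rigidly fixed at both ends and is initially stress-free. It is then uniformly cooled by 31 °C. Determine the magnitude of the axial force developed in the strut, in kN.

The ends cannot move, so σ = EαΔT = 203×10³ × 13.2×10⁻⁶ × 31 = 83.07 MPa.
P = AEαΔT = 2125 × 203×10³ × 13.2×10⁻⁶ × 31 = 176.5 kN (tensile).

P ≈ 177 kN (tensile)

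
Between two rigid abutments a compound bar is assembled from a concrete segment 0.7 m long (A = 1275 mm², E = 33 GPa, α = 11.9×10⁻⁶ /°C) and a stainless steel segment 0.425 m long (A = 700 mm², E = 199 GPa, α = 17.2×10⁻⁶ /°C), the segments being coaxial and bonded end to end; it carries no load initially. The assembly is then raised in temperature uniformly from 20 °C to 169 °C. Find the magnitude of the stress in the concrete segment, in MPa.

If the supports were absent, the total length change would be Σ αᵢΔT Lᵢ = 11.9×10⁻⁶×149×700 + 17.2×10⁻⁶×149×425 = 2.33 mm.
The walls prevent any net length change, so an axial force P (same in every segment) develops. Compatibility: P · Σ Lᵢ/(AᵢEᵢ) = δ_free.
Σ Lᵢ/(AᵢEᵢ) = 700/(1275×33×10³) + 425/(700×199×10³) = 1.969×10⁻⁵ mm/N.
Hence P = δ_free / Σ(L/AE) = 2.33/1.969×10⁻⁵ = 118.4 kN (compressive).
σ_{concrete} = P / A = 118400 / 1275 = 92.84 MPa.

σ ≈ 92.8 MPa (compressive)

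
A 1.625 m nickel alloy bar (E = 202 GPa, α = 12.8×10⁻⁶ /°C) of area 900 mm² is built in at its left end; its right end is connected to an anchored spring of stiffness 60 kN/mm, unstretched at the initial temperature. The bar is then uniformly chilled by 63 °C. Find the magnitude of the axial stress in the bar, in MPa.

σ ≈ 56.9 MPa (tensile)

Free thermal contraction: δ_free = αΔT L = 12.8×10⁻⁶ × 63 × 1625 = 1.31 mm.
With a force P in the spring, the elastic change of the bar is PL/(AE) and that of the spring is P/k; compatibility requires their sum to equal δ_free.
P [ L/(AE) + 1/k ] = δ_free → P [ 1625/(900×202×10³) + 1/(60×10³) ] = 1.31.
P = 1.31 / 2.561×10⁻⁵ = 51180 N.
σ = P/A = 51180/900 = 56.86 MPa.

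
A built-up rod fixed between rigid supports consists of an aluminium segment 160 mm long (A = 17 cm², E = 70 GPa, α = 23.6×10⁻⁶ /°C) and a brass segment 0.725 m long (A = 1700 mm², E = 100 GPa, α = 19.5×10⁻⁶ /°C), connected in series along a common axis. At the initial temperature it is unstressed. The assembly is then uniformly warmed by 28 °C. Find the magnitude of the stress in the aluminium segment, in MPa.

σ ≈ 52.6 MPa (compressive)

If the supports were absent, the total length change would be Σ αᵢΔT Lᵢ = 23.6×10⁻⁶×28×160 + 19.5×10⁻⁶×28×725 = 0.5016 mm.
Since the ends are fixed, an axial force P builds up, equal in every segment, with P · Σ Lᵢ/(AᵢEᵢ) = δ_free.
The series flexibility is Σ Lᵢ/(AᵢEᵢ) = 160/(1700×70×10³) + 725/(1700×100×10³) = 5.609×10⁻⁶ mm/N.
Hence P = δ_free / Σ(L/AE) = 0.5016/5.609×10⁻⁶ = 89.42 kN (compressive).
σ_{aluminium} = P / A = 89420 / 1700 = 52.6 MPa.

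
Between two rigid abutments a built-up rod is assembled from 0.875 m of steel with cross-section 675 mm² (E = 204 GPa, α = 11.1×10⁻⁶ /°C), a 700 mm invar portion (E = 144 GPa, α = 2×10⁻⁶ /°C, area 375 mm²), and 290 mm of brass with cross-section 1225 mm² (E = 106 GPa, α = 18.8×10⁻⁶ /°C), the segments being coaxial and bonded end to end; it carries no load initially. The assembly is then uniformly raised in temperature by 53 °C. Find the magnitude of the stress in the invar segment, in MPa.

σ ≈ 109 MPa (compressive)

If the supports were absent, the total length change would be Σ αᵢΔT Lᵢ = 11.1×10⁻⁶×53×875 + 2×10⁻⁶×53×700 + 18.8×10⁻⁶×53×290 = 0.8779 mm.
The rigid supports impose zero overall length change; the single axial force P common to all segments must satisfy P Σ Lᵢ/(AᵢEᵢ) = δ_free.
Σ Lᵢ/(AᵢEᵢ) = 875/(675×204×10³) + 700/(375×144×10³) + 290/(1225×106×10³) = 2.155×10⁻⁵ mm/N.
So P = 0.8779 / 2.155×10⁻⁵ = 40.74 kN, compressive.
σ_{invar} = P / A = 40740 / 375 = 108.6 MPa.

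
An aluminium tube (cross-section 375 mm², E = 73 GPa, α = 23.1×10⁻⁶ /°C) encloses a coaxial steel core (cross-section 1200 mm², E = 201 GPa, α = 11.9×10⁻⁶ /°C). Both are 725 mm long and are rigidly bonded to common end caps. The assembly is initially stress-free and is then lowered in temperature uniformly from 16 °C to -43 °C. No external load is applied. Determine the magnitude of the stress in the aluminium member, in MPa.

The aluminium has the larger α, so on cooling it would change length more than the steel if both were free. The rigid plates force a common final length, so the aluminium is put into tension and the steel into compression, with equal and opposite forces P (no external load).
Setting the final lengths equal and cancelling L: (α₁ − α₂)ΔT = P/(A₁E₁) + P/(A₂E₂).
|α₁ − α₂|·ΔT = 11.2×10⁻⁶ × 59 = 0.0006608.
1/(A₁E₁) + 1/(A₂E₂) = 1/(375×73×10³) + 1/(1200×201×10³) = 4.068×10⁻⁸ N⁻¹.
P = 0.0006608 / 4.068×10⁻⁸ = 16250 N = 16.25 kN.
σ_{aluminium} = P/A₁ = 16250/375 = 43.32 MPa, tensile.

σ ≈ 43.3 MPa (tensile)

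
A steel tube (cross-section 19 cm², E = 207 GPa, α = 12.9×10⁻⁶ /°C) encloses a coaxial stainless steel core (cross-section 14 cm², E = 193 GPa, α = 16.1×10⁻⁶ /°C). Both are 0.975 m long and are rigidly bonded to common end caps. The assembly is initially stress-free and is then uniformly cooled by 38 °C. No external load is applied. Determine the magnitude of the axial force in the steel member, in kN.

The stainless steel has the larger α, so on cooling it would change length more than the steel if both were free. The rigid plates force a common final length, so the stainless steel is put into tension and the steel into compression, with equal and opposite forces P (no external load).
Compatibility of the two members (thermal + elastic change equal): (α₁ − α₂)ΔT = P·[1/(A₁E₁) + 1/(A₂E₂)].
|α₁ − α₂|·ΔT = 3.2×10⁻⁶ × 38 = 0.0001216.
1/(A₁E₁) + 1/(A₂E₂) = 1/(1900×207×10³) + 1/(1400×193×10³) = 6.244×10⁻⁹ N⁻¹.
P = 0.0001216 / 6.244×10⁻⁹ = 19480 N = 19.48 kN.

P ≈ 19.5 kN (compressive in the steel)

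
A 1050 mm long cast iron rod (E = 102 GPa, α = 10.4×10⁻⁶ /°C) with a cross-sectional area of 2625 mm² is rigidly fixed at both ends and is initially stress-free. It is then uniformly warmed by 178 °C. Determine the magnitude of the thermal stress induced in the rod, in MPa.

Because both ends are immovable the net strain is zero, and the suppressed thermal strain is αΔT = 10.4×10⁻⁶ × 178 = 1851.2×10⁻⁶.
Hence σ = E·αΔT = 102×10³ × 1851.2×10⁻⁶ = 188.8 MPa, compressive.

σ ≈ 189 MPa (compressive)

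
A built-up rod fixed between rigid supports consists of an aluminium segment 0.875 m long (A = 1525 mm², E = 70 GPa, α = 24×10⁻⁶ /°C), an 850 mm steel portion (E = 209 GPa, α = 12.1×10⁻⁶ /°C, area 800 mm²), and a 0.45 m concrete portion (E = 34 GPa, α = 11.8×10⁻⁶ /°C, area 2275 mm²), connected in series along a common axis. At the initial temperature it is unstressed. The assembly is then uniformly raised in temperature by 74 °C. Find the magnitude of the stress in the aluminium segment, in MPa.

σ ≈ 93 MPa (compressive)

If the supports were absent, the total length change would be Σ αᵢΔT Lᵢ = 24×10⁻⁶×74×875 + 12.1×10⁻⁶×74×850 + 11.8×10⁻⁶×74×450 = 2.708 mm.
The rigid supports impose zero overall length change; the single axial force P common to all segments must satisfy P Σ Lᵢ/(AᵢEᵢ) = δ_free.
Σ Lᵢ/(AᵢEᵢ) = 875/(1525×70×10³) + 850/(800×209×10³) + 450/(2275×34×10³) = 1.91×10⁻⁵ mm/N.
Hence P = δ_free / Σ(L/AE) = 2.708/1.91×10⁻⁵ = 141.8 kN (compressive).
σ_{aluminium} = P / A = 141800 / 1525 = 92.98 MPa.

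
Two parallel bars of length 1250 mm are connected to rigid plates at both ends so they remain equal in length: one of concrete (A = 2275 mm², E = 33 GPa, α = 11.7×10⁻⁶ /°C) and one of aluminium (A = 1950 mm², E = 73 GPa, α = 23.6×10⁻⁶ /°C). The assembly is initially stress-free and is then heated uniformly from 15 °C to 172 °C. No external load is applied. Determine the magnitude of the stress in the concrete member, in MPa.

Both members must finish at the same length. With the larger α, the aluminium tends to over-expand; the plates restrain it, putting the aluminium in compression and the concrete in tension. With no external load the two internal forces are equal and opposite, magnitude P.
Setting the final lengths equal and cancelling L: (α₁ − α₂)ΔT = P/(A₁E₁) + P/(A₂E₂).
|α₁ − α₂|·ΔT = 11.9×10⁻⁶ × 157 = 0.001868.
1/(A₁E₁) + 1/(A₂E₂) = 1/(2275×33×10³) + 1/(1950×73×10³) = 2.034×10⁻⁸ N⁻¹.
P = 0.001868 / 2.034×10⁻⁸ = 91830 N = 91.83 kN.
σ_{concrete} = P/A₁ = 91830/2275 = 40.37 MPa, tensile.

σ ≈ 40.4 MPa (tensile)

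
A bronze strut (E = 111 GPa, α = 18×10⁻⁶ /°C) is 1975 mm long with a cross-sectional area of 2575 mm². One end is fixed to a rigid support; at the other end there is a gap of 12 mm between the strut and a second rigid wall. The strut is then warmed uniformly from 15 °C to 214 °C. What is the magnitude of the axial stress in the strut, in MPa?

σ ≈ 0 MPa

Free thermal elongation = αΔT L = 18×10⁻⁶ × 199 × 1975 = 7.074 mm.
This is smaller than the 12 mm clearance, so the strut expands freely without reaching the stop — the stress is zero.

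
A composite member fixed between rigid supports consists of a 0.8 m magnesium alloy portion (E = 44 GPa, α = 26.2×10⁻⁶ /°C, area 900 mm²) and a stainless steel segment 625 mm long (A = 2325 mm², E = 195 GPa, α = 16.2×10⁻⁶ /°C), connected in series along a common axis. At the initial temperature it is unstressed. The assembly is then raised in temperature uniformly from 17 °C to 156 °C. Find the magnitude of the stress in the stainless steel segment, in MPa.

With the walls removed the bar would change length by δ_free = Σ αᵢΔT Lᵢ = 26.2×10⁻⁶×139×800 + 16.2×10⁻⁶×139×625 = 4.321 mm.
The rigid supports impose zero overall length change; the single axial force P common to all segments must satisfy P Σ Lᵢ/(AᵢEᵢ) = δ_free.
The series flexibility is Σ Lᵢ/(AᵢEᵢ) = 800/(900×44×10³) + 625/(2325×195×10³) = 2.158×10⁻⁵ mm/N.
Hence P = δ_free / Σ(L/AE) = 4.321/2.158×10⁻⁵ = 200.2 kN (compressive).
σ_{stainless steel} = P / A = 200200 / 2325 = 86.12 MPa.

σ ≈ 86.1 MPa (compressive)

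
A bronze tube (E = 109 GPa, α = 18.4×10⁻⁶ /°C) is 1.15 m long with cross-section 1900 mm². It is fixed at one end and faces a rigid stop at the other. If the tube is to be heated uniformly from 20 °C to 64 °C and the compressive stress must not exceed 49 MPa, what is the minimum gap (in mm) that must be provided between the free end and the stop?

g ≈ 0.414 mm

With no wall the tube would lengthen by αΔT L = 18.4×10⁻⁶ × 44 × 1150 = 0.931 mm.
At the allowable stress the elastic shortening the wall may impose is σL/E = 49 × 1150 / (109×10³) = 0.517 mm.
So the gap has to take up the difference, g_min = δ_free − σL/E = 0.931 − 0.517 = 0.4141 mm.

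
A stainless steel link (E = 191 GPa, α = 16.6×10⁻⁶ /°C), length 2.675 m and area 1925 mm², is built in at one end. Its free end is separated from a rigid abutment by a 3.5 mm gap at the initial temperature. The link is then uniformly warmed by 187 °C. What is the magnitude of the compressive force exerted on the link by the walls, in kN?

If the wall were absent the link would grow by αΔT L = 16.6×10⁻⁶ × 187 × 2675 = 8.304 mm.
This exceeds the 3.5 mm gap, so the wall pushes back. The portion of expansion that must be recovered elastically is δ_free − gap = 8.304 − 3.5 = 4.804 mm.
So σ = E(δ_free − g)/L = 191×10³ × 4.804/2675 = 343 MPa.
Force on the wall = σA = 343 × 1925 mm² = 660.3 kN.

P ≈ 660 kN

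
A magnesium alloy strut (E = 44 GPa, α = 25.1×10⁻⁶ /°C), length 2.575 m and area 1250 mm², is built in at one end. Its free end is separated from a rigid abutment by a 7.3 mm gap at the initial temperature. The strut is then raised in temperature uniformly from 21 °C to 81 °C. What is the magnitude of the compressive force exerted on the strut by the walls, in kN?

Free thermal elongation = αΔT L = 25.1×10⁻⁶ × 60 × 2575 = 3.878 mm.
Since δ_free = 3.88 mm is less than the 7.3 mm gap, the strut never touches the wall. No axial force develops.

P ≈ 0 kN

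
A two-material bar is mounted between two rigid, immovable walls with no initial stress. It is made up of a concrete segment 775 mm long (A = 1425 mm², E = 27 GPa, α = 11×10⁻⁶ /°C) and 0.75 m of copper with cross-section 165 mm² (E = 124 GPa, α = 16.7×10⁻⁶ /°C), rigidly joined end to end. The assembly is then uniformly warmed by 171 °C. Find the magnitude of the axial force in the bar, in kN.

If the supports were absent, the total length change would be Σ αᵢΔT Lᵢ = 11×10⁻⁶×171×775 + 16.7×10⁻⁶×171×750 = 3.6 mm.
The rigid supports impose zero overall length change; the single axial force P common to all segments must satisfy P Σ Lᵢ/(AᵢEᵢ) = δ_free.
The series flexibility is Σ Lᵢ/(AᵢEᵢ) = 775/(1425×27×10³) + 750/(165×124×10³) = 5.68×10⁻⁵ mm/N.
Hence P = δ_free / Σ(L/AE) = 3.6/5.68×10⁻⁵ = 63.37 kN (compressive).

P ≈ 63.4 kN (compressive)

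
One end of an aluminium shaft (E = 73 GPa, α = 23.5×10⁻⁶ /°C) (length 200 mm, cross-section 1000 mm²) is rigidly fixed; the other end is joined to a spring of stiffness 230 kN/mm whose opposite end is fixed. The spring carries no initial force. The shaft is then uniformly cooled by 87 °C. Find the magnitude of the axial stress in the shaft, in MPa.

σ ≈ 57.7 MPa (tensile)

Free thermal contraction: δ_free = αΔT L = 23.5×10⁻⁶ × 87 × 200 = 0.4089 mm.
Let P be the tensile force in the spring. The shaft extends elastically by PL/(AE) and the spring stretches by P/k; together these equal δ_free.
P [ L/(AE) + 1/k ] = δ_free → P [ 200/(1000×73×10³) + 1/(230×10³) ] = 0.4089.
P = 0.4089 / 7.088×10⁻⁶ = 57690 N.
σ = P/A = 57690/1000 = 57.69 MPa.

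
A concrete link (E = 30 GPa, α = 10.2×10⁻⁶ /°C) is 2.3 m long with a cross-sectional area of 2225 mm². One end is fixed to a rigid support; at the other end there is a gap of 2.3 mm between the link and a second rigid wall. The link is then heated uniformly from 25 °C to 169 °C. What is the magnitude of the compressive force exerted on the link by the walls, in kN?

If the wall were absent the link would grow by αΔT L = 10.2×10⁻⁶ × 144 × 2300 = 3.378 mm.
After closing the 2.3 mm clearance, 3.378 − 2.3 = 1.078 mm of expansion remains to be suppressed by the wall.
That suppressed elongation corresponds to σ = E·Δ/L = 30×10³ × 1.078/2300 = 14.06 MPa.
P = σA = 14.06 × 2225 = 31.29 kN.

P ≈ 31.3 kN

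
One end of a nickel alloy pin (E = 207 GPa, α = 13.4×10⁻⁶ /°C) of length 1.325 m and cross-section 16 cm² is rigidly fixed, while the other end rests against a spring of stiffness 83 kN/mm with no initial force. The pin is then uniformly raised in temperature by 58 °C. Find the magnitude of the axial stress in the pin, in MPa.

If the spring were absent the pin would lengthen by αΔT L = 13.4×10⁻⁶ × 58 × 1325 = 1.03 mm.
With a force P in the spring, the elastic change of the pin is PL/(AE) and that of the spring is P/k; compatibility requires their sum to equal δ_free.
P [ L/(AE) + 1/k ] = δ_free → P [ 1325/(1600×207×10³) + 1/(83×10³) ] = 1.03.
P = 1.03 / 1.605×10⁻⁵ = 64170 N.
σ = P/A = 64170/1600 = 40.1 MPa.

σ ≈ 40.1 MPa (compressive)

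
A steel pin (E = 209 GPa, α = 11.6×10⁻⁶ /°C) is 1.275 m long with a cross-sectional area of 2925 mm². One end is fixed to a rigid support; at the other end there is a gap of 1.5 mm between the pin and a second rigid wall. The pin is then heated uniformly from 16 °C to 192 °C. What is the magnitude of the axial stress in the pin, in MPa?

Unrestrained expansion: δ_free = αΔT L = 11.6×10⁻⁶ × 176 × 1275 = 2.603 mm.
The gap closes (δ_free > 1.5 mm) and the wall then resists a further 2.603 − 1.5 = 1.103 mm of expansion.
That suppressed elongation corresponds to σ = E·Δ/L = 209×10³ × 1.103/1275 = 180.8 MPa.

σ ≈ 181 MPa (compressive)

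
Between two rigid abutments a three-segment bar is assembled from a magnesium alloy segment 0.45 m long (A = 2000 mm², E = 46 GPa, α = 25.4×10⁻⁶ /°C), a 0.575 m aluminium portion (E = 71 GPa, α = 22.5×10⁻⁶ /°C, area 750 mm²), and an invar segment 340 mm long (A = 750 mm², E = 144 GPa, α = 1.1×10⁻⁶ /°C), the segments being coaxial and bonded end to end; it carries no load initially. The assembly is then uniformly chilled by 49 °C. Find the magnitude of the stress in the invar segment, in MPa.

σ ≈ 85.8 MPa (tensile)

If the supports were absent, the total length change would be Σ αᵢΔT Lᵢ = 25.4×10⁻⁶×49×450 + 22.5×10⁻⁶×49×575 + 1.1×10⁻⁶×49×340 = 1.212 mm.
The walls prevent any net length change, so an axial force P (same in every segment) develops. Compatibility: P · Σ Lᵢ/(AᵢEᵢ) = δ_free.
The series flexibility is Σ Lᵢ/(AᵢEᵢ) = 450/(2000×46×10³) + 575/(750×71×10³) + 340/(750×144×10³) = 1.884×10⁻⁵ mm/N.
So P = 1.212 / 1.884×10⁻⁵ = 64.36 kN, tensile.
σ_{invar} = P / A = 64360 / 750 = 85.81 MPa.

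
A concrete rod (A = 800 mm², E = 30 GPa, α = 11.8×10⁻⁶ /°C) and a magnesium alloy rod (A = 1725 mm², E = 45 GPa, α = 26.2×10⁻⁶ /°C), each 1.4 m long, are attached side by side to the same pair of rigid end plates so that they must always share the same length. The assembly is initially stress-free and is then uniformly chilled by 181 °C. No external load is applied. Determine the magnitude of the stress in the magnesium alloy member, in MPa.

Both members must finish at the same length. With the larger α, the magnesium alloy tends to over-contract; the plates restrain it, putting the magnesium alloy in tension and the concrete in compression. With no external load the two internal forces are equal and opposite, magnitude P.
Compatibility of the two members (thermal + elastic change equal): (α₁ − α₂)ΔT = P·[1/(A₁E₁) + 1/(A₂E₂)].
|α₁ − α₂|·ΔT = 14.4×10⁻⁶ × 181 = 0.002606.
1/(A₁E₁) + 1/(A₂E₂) = 1/(800×30×10³) + 1/(1725×45×10³) = 5.455×10⁻⁸ N⁻¹.
So P = 0.002606 / 5.455×10⁻⁸ = 47.78 kN.
σ_{magnesium alloy} = P/A₂ = 47780/1725 = 27.7 MPa, tensile.

σ ≈ 27.7 MPa (tensile)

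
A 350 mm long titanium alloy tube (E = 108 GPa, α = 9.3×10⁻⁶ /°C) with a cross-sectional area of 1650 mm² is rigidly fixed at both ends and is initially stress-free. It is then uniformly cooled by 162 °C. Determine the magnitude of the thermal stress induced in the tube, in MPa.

σ ≈ 163 MPa (tensile)

The supports are rigid, so the total axial strain is zero. The restrained thermal strain is ε = αΔT = 9.3×10⁻⁶ × 162 = 1506.6×10⁻⁶.
Hence σ = E·αΔT = 108×10³ × 1506.6×10⁻⁶ = 162.7 MPa, tensile.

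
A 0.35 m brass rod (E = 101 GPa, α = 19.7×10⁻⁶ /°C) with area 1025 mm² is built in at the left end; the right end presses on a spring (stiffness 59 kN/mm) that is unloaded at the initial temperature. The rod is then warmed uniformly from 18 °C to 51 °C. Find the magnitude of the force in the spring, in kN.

Free thermal expansion: δ_free = αΔT L = 19.7×10⁻⁶ × 33 × 350 = 0.2275 mm.
With a force P in the spring, the elastic change of the rod is PL/(AE) and that of the spring is P/k; compatibility requires their sum to equal δ_free.
P [ L/(AE) + 1/k ] = δ_free → P [ 350/(1025×101×10³) + 1/(59×10³) ] = 0.2275.
P = 0.2275 / 2.033×10⁻⁵ = 11190 N.

P ≈ 11.2 kN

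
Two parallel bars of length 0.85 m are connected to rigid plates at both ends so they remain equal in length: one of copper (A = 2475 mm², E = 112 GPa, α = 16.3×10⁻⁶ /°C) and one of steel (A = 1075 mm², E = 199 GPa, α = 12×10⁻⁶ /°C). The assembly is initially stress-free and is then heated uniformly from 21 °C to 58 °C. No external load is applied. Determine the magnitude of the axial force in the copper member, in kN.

P ≈ 19.2 kN (compressive in the copper)

The copper has the larger α, so on heating it would change length more than the steel if both were free. The rigid plates force a common final length, so the copper is put into compression and the steel into tension, with equal and opposite forces P (no external load).
Equating the net (thermal + elastic) strains gives |α₁ − α₂|·ΔT = P·[1/(A₁E₁) + 1/(A₂E₂)].
|α₁ − α₂|·ΔT = 4.3×10⁻⁶ × 37 = 0.0001591.
1/(A₁E₁) + 1/(A₂E₂) = 1/(2475×112×10³) + 1/(1075×199×10³) = 8.282×10⁻⁹ N⁻¹.
So P = 0.0001591 / 8.282×10⁻⁹ = 19.21 kN.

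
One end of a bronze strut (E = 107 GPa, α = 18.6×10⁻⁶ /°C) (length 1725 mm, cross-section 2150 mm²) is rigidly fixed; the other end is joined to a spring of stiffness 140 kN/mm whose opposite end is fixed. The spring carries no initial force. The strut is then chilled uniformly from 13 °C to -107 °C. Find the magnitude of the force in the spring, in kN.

The unrestrained thermal change is αΔT L = 18.6×10⁻⁶ × 120 × 1725 = 3.85 mm.
Let P be the tensile force in the spring. The strut extends elastically by PL/(AE) and the spring stretches by P/k; together these equal δ_free.
P [ L/(AE) + 1/k ] = δ_free → P [ 1725/(2150×107×10³) + 1/(140×10³) ] = 3.85.
P = 3.85 / 1.464×10⁻⁵ = 263000 N.

P ≈ 263 kN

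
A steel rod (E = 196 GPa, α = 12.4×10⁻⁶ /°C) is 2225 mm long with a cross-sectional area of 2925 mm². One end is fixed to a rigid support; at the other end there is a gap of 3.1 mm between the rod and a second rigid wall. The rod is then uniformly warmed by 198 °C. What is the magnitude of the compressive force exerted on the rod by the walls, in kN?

P ≈ 609 kN

If the wall were absent the rod would grow by αΔT L = 12.4×10⁻⁶ × 198 × 2225 = 5.463 mm.
This exceeds the 3.1 mm gap, so the wall pushes back. The portion of expansion that must be recovered elastically is δ_free − gap = 5.463 − 3.1 = 2.363 mm.
Compatibility: PL/(AE) = 2.363 mm, so σ = P/A = E × (2.363/2225) = 208.1 MPa.
Force on the wall = σA = 208.1 × 2925 mm² = 608.8 kN.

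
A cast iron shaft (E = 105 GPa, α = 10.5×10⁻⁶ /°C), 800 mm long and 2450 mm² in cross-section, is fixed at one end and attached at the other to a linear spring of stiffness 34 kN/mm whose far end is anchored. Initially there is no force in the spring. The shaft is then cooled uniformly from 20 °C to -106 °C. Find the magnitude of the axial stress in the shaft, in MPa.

Free thermal contraction: δ_free = αΔT L = 10.5×10⁻⁶ × 126 × 800 = 1.058 mm.
Let P be the tensile force in the spring. The shaft extends elastically by PL/(AE) and the spring stretches by P/k; together these equal δ_free.
So P = δ_free / [L/(AE) + 1/k] = 1.058 / [ 800/(2450×105×10³) + 1/(34×10³) ].
P = 1.058 / 3.252×10⁻⁵ = 32540 N.
σ = P/A = 32540/2450 = 13.28 MPa.

σ ≈ 13.3 MPa (tensile)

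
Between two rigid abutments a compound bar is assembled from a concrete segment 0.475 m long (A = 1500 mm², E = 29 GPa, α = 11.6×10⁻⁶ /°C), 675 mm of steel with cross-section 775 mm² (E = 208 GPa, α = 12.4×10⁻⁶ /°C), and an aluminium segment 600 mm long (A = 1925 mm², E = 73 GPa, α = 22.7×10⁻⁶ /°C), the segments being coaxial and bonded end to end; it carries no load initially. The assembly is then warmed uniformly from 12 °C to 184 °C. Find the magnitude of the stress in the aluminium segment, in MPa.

σ ≈ 127 MPa (compressive)

Free thermal expansion of the whole bar: Σ αᵢΔT Lᵢ = 11.6×10⁻⁶×172×475 + 12.4×10⁻⁶×172×675 + 22.7×10⁻⁶×172×600 = 4.73 mm.
The rigid supports impose zero overall length change; the single axial force P common to all segments must satisfy P Σ Lᵢ/(AᵢEᵢ) = δ_free.
The series flexibility is Σ Lᵢ/(AᵢEᵢ) = 475/(1500×29×10³) + 675/(775×208×10³) + 600/(1925×73×10³) = 1.938×10⁻⁵ mm/N.
P = 4.73 / 1.938×10⁻⁵ = 244100 N = 244.1 kN, compressive.
σ_{aluminium} = P / A = 244100 / 1925 = 126.8 MPa.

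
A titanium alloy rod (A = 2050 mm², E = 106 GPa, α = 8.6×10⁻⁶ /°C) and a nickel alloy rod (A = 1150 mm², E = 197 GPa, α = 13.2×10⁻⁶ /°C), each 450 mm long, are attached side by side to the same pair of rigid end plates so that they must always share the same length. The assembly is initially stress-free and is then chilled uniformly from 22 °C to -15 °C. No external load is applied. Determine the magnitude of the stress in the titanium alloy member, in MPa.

Both members must finish at the same length. With the larger α, the nickel alloy tends to over-contract; the plates restrain it, putting the nickel alloy in tension and the titanium alloy in compression. With no external load the two internal forces are equal and opposite, magnitude P.
Setting the final lengths equal and cancelling L: (α₁ − α₂)ΔT = P/(A₁E₁) + P/(A₂E₂).
|α₁ − α₂|·ΔT = 4.6×10⁻⁶ × 37 = 0.0001702.
1/(A₁E₁) + 1/(A₂E₂) = 1/(2050×106×10³) + 1/(1150×197×10³) = 9.016×10⁻⁹ N⁻¹.
So P = 0.0001702 / 9.016×10⁻⁹ = 18.88 kN.
σ_{titanium alloy} = P/A₁ = 18880/2050 = 9.209 MPa, compressive.

σ ≈ 9.21 MPa (compressive)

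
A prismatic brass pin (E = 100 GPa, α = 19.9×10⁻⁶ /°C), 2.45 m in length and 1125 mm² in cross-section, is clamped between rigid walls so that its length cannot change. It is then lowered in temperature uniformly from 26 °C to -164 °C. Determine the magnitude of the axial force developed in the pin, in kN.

The ends cannot move, so σ = EαΔT = 100×10³ × 19.9×10⁻⁶ × 190 = 378.1 MPa.
Axial force P = σA = 378.1 × 1125 = 425400 N = 425.4 kN, tensile.

P ≈ 425 kN (tensile)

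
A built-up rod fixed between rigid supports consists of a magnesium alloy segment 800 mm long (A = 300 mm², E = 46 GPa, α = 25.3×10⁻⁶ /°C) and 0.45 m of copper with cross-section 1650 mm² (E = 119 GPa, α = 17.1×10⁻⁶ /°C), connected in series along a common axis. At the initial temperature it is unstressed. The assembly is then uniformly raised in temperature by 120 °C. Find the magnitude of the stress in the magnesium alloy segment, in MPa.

σ ≈ 185 MPa (compressive)

With the walls removed the bar would change length by δ_free = Σ αᵢΔT Lᵢ = 25.3×10⁻⁶×120×800 + 17.1×10⁻⁶×120×450 = 3.352 mm.
Since the ends are fixed, an axial force P builds up, equal in every segment, with P · Σ Lᵢ/(AᵢEᵢ) = δ_free.
Σ Lᵢ/(AᵢEᵢ) = 800/(300×46×10³) + 450/(1650×119×10³) = 6.026×10⁻⁵ mm/N.
P = 3.352 / 6.026×10⁻⁵ = 55630 N = 55.63 kN, compressive.
σ_{magnesium alloy} = P / A = 55630 / 300 = 185.4 MPa.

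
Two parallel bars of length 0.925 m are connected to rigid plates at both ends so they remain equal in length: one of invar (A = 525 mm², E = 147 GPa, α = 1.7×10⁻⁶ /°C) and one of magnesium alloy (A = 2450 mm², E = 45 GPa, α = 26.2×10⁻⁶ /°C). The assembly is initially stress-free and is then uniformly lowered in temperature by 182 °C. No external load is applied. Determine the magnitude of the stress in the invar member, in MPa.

σ ≈ 386 MPa (compressive)

Both members must finish at the same length. With the larger α, the magnesium alloy tends to over-contract; the plates restrain it, putting the magnesium alloy in tension and the invar in compression. With no external load the two internal forces are equal and opposite, magnitude P.
Setting the final lengths equal and cancelling L: (α₁ − α₂)ΔT = P/(A₁E₁) + P/(A₂E₂).
|α₁ − α₂|·ΔT = 24.5×10⁻⁶ × 182 = 0.004459.
1/(A₁E₁) + 1/(A₂E₂) = 1/(525×147×10³) + 1/(2450×45×10³) = 2.203×10⁻⁸ N⁻¹.
P = 0.004459 / 2.203×10⁻⁸ = 202400 N = 202.4 kN.
σ_{invar} = P/A₁ = 202400/525 = 385.6 MPa, compressive.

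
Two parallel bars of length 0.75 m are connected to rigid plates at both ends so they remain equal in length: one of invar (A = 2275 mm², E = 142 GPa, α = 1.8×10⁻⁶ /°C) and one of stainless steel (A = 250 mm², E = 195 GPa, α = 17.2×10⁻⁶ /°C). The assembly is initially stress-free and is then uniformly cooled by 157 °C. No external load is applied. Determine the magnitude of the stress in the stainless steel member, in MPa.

σ ≈ 410 MPa (tensile)

Both members must finish at the same length. With the larger α, the stainless steel tends to over-contract; the plates restrain it, putting the stainless steel in tension and the invar in compression. With no external load the two internal forces are equal and opposite, magnitude P.
Equating the net (thermal + elastic) strains gives |α₁ − α₂|·ΔT = P·[1/(A₁E₁) + 1/(A₂E₂)].
|α₁ − α₂|·ΔT = 15.4×10⁻⁶ × 157 = 0.002418.
1/(A₁E₁) + 1/(A₂E₂) = 1/(2275×142×10³) + 1/(250×195×10³) = 2.361×10⁻⁸ N⁻¹.
So P = 0.002418 / 2.361×10⁻⁸ = 102.4 kN.
σ_{stainless steel} = P/A₂ = 102400/250 = 409.7 MPa, tensile.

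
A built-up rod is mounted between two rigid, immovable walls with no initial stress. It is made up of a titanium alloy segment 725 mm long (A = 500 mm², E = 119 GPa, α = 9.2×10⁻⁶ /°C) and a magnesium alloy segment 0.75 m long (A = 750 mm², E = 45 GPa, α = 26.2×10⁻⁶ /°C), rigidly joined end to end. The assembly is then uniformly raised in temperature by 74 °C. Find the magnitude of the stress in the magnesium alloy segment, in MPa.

Free thermal expansion of the whole bar: Σ αᵢΔT Lᵢ = 9.2×10⁻⁶×74×725 + 26.2×10⁻⁶×74×750 = 1.948 mm.
The walls prevent any net length change, so an axial force P (same in every segment) develops. Compatibility: P · Σ Lᵢ/(AᵢEᵢ) = δ_free.
The series flexibility is Σ Lᵢ/(AᵢEᵢ) = 725/(500×119×10³) + 750/(750×45×10³) = 3.441×10⁻⁵ mm/N.
So P = 1.948 / 3.441×10⁻⁵ = 56.61 kN, compressive.
σ_{magnesium alloy} = P / A = 56610 / 750 = 75.48 MPa.

σ ≈ 75.5 MPa (compressive)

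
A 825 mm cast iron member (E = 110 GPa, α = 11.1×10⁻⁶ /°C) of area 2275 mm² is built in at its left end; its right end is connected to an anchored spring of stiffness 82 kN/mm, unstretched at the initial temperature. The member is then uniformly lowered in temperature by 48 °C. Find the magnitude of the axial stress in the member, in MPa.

The unrestrained thermal change is αΔT L = 11.1×10⁻⁶ × 48 × 825 = 0.4396 mm.
With a force P in the spring, the elastic change of the member is PL/(AE) and that of the spring is P/k; compatibility requires their sum to equal δ_free.
So P = δ_free / [L/(AE) + 1/k] = 0.4396 / [ 825/(2275×110×10³) + 1/(82×10³) ].
P = 0.4396 / 1.549×10⁻⁵ = 28370 N.
σ = P/A = 28370/2275 = 12.47 MPa.

σ ≈ 12.5 MPa (tensile)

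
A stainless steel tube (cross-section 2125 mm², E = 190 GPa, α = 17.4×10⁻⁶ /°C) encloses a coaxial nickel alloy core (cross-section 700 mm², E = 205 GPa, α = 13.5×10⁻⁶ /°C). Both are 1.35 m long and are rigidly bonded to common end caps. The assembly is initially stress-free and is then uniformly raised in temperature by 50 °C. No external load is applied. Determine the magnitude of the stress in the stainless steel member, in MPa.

σ ≈ 9.72 MPa (compressive)

Both members must finish at the same length. With the larger α, the stainless steel tends to over-expand; the plates restrain it, putting the stainless steel in compression and the nickel alloy in tension. With no external load the two internal forces are equal and opposite, magnitude P.
Compatibility of the two members (thermal + elastic change equal): (α₁ − α₂)ΔT = P·[1/(A₁E₁) + 1/(A₂E₂)].
|α₁ − α₂|·ΔT = 3.9×10⁻⁶ × 50 = 0.000195.
1/(A₁E₁) + 1/(A₂E₂) = 1/(2125×190×10³) + 1/(700×205×10³) = 9.445×10⁻⁹ N⁻¹.
P = 0.000195 / 9.445×10⁻⁹ = 20640 N = 20.64 kN.
σ_{stainless steel} = P/A₁ = 20640/2125 = 9.715 MPa, compressive.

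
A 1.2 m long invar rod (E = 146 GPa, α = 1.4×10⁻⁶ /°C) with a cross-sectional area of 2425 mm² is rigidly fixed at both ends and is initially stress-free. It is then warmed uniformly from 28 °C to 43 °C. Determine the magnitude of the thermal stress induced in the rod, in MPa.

Because both ends are immovable the net strain is zero, and the suppressed thermal strain is αΔT = 1.4×10⁻⁶ × 15 = 21×10⁻⁶.
The stress required to suppress this strain is σ = Eε = 146×10³ × 21×10⁻⁶ = 3.066 MPa, compressive since the rod is trying to expand.

σ ≈ 3.07 MPa (compressive)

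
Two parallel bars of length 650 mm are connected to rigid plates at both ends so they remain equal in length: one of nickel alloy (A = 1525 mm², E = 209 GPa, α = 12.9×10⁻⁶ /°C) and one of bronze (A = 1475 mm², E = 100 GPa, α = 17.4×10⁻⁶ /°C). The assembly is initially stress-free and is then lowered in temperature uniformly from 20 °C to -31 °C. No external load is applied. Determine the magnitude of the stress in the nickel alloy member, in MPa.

σ ≈ 15.2 MPa (compressive)

Equilibrium of a rigid end plate with no external load gives equal and opposite internal forces ±P in the two members. Since α_{bronze} > α_{nickel alloy}, cooling drives the bronze into tension and the nickel alloy into compression.
Compatibility of the two members (thermal + elastic change equal): (α₁ − α₂)ΔT = P·[1/(A₁E₁) + 1/(A₂E₂)].
|α₁ − α₂|·ΔT = 4.5×10⁻⁶ × 51 = 0.0002295.
1/(A₁E₁) + 1/(A₂E₂) = 1/(1525×209×10³) + 1/(1475×100×10³) = 9.917×10⁻⁹ N⁻¹.
P = 0.0002295 / 9.917×10⁻⁹ = 23140 N = 23.14 kN.
σ_{nickel alloy} = P/A₁ = 23140/1525 = 15.17 MPa, compressive.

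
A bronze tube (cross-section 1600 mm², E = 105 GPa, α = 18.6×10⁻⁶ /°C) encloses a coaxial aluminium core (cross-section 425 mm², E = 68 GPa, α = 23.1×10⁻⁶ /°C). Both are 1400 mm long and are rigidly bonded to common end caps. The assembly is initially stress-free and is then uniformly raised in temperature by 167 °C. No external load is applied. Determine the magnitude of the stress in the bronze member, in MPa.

σ ≈ 11.6 MPa (tensile)

Both members must finish at the same length. With the larger α, the aluminium tends to over-expand; the plates restrain it, putting the aluminium in compression and the bronze in tension. With no external load the two internal forces are equal and opposite, magnitude P.
Compatibility of the two members (thermal + elastic change equal): (α₁ − α₂)ΔT = P·[1/(A₁E₁) + 1/(A₂E₂)].
|α₁ − α₂|·ΔT = 4.5×10⁻⁶ × 167 = 0.0007515.
1/(A₁E₁) + 1/(A₂E₂) = 1/(1600×105×10³) + 1/(425×68×10³) = 4.055×10⁻⁸ N⁻¹.
So P = 0.0007515 / 4.055×10⁻⁸ = 18.53 kN.
σ_{bronze} = P/A₁ = 18530/1600 = 11.58 MPa, tensile.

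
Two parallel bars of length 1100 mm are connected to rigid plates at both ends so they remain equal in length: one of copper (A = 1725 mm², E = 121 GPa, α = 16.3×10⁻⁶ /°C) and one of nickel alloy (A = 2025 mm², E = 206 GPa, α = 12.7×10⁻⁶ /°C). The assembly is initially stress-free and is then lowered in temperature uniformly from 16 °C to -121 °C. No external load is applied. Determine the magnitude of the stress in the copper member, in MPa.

σ ≈ 39.8 MPa (tensile)

Equilibrium of a rigid end plate with no external load gives equal and opposite internal forces ±P in the two members. Since α_{copper} > α_{nickel alloy}, cooling drives the copper into tension and the nickel alloy into compression.
Compatibility of the two members (thermal + elastic change equal): (α₁ − α₂)ΔT = P·[1/(A₁E₁) + 1/(A₂E₂)].
|α₁ − α₂|·ΔT = 3.6×10⁻⁶ × 137 = 0.0004932.
1/(A₁E₁) + 1/(A₂E₂) = 1/(1725×121×10³) + 1/(2025×206×10³) = 7.188×10⁻⁹ N⁻¹.
P = 0.0004932 / 7.188×10⁻⁹ = 68610 N = 68.61 kN.
σ_{copper} = P/A₁ = 68610/1725 = 39.78 MPa, tensile.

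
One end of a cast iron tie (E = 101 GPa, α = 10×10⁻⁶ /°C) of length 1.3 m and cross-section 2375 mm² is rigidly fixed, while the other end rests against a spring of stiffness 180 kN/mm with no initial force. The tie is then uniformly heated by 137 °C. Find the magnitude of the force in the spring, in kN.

The unrestrained thermal change is αΔT L = 10×10⁻⁶ × 137 × 1300 = 1.781 mm.
Let P be the compressive force at the spring. The tie shortens elastically by PL/(AE) and the spring compresses by P/k; together these equal δ_free.
P [ L/(AE) + 1/k ] = δ_free → P [ 1300/(2375×101×10³) + 1/(180×10³) ] = 1.781.
P = 1.781 / 1.098×10⁻⁵ = 162300 N.

P ≈ 162 kN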